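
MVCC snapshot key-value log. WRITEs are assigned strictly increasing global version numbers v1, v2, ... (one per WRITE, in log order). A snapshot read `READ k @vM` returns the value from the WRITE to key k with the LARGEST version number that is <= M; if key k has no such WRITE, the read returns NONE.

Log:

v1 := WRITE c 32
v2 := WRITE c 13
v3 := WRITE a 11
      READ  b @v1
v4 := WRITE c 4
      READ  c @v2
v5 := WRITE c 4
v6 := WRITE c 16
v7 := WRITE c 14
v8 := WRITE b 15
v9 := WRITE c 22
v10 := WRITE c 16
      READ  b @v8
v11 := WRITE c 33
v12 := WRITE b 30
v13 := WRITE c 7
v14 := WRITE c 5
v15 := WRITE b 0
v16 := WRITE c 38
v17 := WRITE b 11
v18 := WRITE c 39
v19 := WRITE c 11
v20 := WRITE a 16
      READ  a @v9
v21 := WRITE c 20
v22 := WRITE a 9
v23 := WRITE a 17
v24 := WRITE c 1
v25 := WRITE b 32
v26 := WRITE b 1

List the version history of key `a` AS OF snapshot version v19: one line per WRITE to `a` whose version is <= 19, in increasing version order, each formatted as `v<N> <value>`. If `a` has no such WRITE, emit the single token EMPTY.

Scan writes for key=a with version <= 19:
  v1 WRITE c 32 -> skip
  v2 WRITE c 13 -> skip
  v3 WRITE a 11 -> keep
  v4 WRITE c 4 -> skip
  v5 WRITE c 4 -> skip
  v6 WRITE c 16 -> skip
  v7 WRITE c 14 -> skip
  v8 WRITE b 15 -> skip
  v9 WRITE c 22 -> skip
  v10 WRITE c 16 -> skip
  v11 WRITE c 33 -> skip
  v12 WRITE b 30 -> skip
  v13 WRITE c 7 -> skip
  v14 WRITE c 5 -> skip
  v15 WRITE b 0 -> skip
  v16 WRITE c 38 -> skip
  v17 WRITE b 11 -> skip
  v18 WRITE c 39 -> skip
  v19 WRITE c 11 -> skip
  v20 WRITE a 16 -> drop (> snap)
  v21 WRITE c 20 -> skip
  v22 WRITE a 9 -> drop (> snap)
  v23 WRITE a 17 -> drop (> snap)
  v24 WRITE c 1 -> skip
  v25 WRITE b 32 -> skip
  v26 WRITE b 1 -> skip
Collected: [(3, 11)]

Answer: v3 11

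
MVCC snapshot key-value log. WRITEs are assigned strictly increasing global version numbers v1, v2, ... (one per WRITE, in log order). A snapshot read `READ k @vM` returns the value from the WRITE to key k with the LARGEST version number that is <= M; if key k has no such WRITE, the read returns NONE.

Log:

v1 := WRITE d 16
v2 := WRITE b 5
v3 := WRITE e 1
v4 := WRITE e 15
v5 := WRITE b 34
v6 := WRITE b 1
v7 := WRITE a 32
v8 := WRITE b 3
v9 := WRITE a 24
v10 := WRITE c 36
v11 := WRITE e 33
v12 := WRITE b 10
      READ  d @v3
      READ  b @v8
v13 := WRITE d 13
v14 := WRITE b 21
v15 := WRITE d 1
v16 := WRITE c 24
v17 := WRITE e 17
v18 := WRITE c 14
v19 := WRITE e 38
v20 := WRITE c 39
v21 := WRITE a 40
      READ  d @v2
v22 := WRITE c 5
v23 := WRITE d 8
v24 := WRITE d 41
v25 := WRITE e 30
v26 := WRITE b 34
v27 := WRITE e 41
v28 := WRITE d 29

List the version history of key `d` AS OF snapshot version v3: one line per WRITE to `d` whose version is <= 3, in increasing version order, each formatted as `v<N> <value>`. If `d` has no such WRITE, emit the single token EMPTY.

Scan writes for key=d with version <= 3:
  v1 WRITE d 16 -> keep
  v2 WRITE b 5 -> skip
  v3 WRITE e 1 -> skip
  v4 WRITE e 15 -> skip
  v5 WRITE b 34 -> skip
  v6 WRITE b 1 -> skip
  v7 WRITE a 32 -> skip
  v8 WRITE b 3 -> skip
  v9 WRITE a 24 -> skip
  v10 WRITE c 36 -> skip
  v11 WRITE e 33 -> skip
  v12 WRITE b 10 -> skip
  v13 WRITE d 13 -> drop (> snap)
  v14 WRITE b 21 -> skip
  v15 WRITE d 1 -> drop (> snap)
  v16 WRITE c 24 -> skip
  v17 WRITE e 17 -> skip
  v18 WRITE c 14 -> skip
  v19 WRITE e 38 -> skip
  v20 WRITE c 39 -> skip
  v21 WRITE a 40 -> skip
  v22 WRITE c 5 -> skip
  v23 WRITE d 8 -> drop (> snap)
  v24 WRITE d 41 -> drop (> snap)
  v25 WRITE e 30 -> skip
  v26 WRITE b 34 -> skip
  v27 WRITE e 41 -> skip
  v28 WRITE d 29 -> drop (> snap)
Collected: [(1, 16)]

Answer: v1 16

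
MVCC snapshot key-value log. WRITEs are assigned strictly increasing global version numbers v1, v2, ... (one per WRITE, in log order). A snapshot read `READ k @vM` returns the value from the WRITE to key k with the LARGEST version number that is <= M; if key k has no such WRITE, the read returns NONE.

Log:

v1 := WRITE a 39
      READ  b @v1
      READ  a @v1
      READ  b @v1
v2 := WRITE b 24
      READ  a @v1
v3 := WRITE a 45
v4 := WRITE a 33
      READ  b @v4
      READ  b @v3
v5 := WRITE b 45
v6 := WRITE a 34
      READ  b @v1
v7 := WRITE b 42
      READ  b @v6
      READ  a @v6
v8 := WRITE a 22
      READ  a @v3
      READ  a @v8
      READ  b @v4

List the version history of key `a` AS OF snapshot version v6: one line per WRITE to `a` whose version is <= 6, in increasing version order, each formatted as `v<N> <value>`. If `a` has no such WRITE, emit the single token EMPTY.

Answer: v1 39
v3 45
v4 33
v6 34

Derivation:
Scan writes for key=a with version <= 6:
  v1 WRITE a 39 -> keep
  v2 WRITE b 24 -> skip
  v3 WRITE a 45 -> keep
  v4 WRITE a 33 -> keep
  v5 WRITE b 45 -> skip
  v6 WRITE a 34 -> keep
  v7 WRITE b 42 -> skip
  v8 WRITE a 22 -> drop (> snap)
Collected: [(1, 39), (3, 45), (4, 33), (6, 34)]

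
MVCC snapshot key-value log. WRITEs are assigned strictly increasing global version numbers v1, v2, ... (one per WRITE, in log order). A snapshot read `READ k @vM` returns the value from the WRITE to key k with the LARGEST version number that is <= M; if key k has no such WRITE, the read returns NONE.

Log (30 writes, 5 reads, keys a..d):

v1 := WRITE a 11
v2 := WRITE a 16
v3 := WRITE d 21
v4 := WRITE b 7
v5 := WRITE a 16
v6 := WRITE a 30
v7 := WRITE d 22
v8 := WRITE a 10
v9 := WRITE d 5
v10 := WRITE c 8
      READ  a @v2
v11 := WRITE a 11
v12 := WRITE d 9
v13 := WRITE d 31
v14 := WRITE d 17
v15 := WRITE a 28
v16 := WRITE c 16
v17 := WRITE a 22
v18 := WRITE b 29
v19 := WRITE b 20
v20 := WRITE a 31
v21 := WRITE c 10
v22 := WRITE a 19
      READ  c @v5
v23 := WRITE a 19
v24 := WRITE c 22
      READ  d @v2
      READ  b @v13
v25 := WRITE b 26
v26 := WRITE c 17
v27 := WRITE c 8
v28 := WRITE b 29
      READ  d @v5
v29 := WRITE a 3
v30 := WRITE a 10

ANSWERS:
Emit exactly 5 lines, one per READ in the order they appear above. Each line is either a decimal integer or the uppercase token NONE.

v1: WRITE a=11  (a history now [(1, 11)])
v2: WRITE a=16  (a history now [(1, 11), (2, 16)])
v3: WRITE d=21  (d history now [(3, 21)])
v4: WRITE b=7  (b history now [(4, 7)])
v5: WRITE a=16  (a history now [(1, 11), (2, 16), (5, 16)])
v6: WRITE a=30  (a history now [(1, 11), (2, 16), (5, 16), (6, 30)])
v7: WRITE d=22  (d history now [(3, 21), (7, 22)])
v8: WRITE a=10  (a history now [(1, 11), (2, 16), (5, 16), (6, 30), (8, 10)])
v9: WRITE d=5  (d history now [(3, 21), (7, 22), (9, 5)])
v10: WRITE c=8  (c history now [(10, 8)])
READ a @v2: history=[(1, 11), (2, 16), (5, 16), (6, 30), (8, 10)] -> pick v2 -> 16
v11: WRITE a=11  (a history now [(1, 11), (2, 16), (5, 16), (6, 30), (8, 10), (11, 11)])
v12: WRITE d=9  (d history now [(3, 21), (7, 22), (9, 5), (12, 9)])
v13: WRITE d=31  (d history now [(3, 21), (7, 22), (9, 5), (12, 9), (13, 31)])
v14: WRITE d=17  (d history now [(3, 21), (7, 22), (9, 5), (12, 9), (13, 31), (14, 17)])
v15: WRITE a=28  (a history now [(1, 11), (2, 16), (5, 16), (6, 30), (8, 10), (11, 11), (15, 28)])
v16: WRITE c=16  (c history now [(10, 8), (16, 16)])
v17: WRITE a=22  (a history now [(1, 11), (2, 16), (5, 16), (6, 30), (8, 10), (11, 11), (15, 28), (17, 22)])
v18: WRITE b=29  (b history now [(4, 7), (18, 29)])
v19: WRITE b=20  (b history now [(4, 7), (18, 29), (19, 20)])
v20: WRITE a=31  (a history now [(1, 11), (2, 16), (5, 16), (6, 30), (8, 10), (11, 11), (15, 28), (17, 22), (20, 31)])
v21: WRITE c=10  (c history now [(10, 8), (16, 16), (21, 10)])
v22: WRITE a=19  (a history now [(1, 11), (2, 16), (5, 16), (6, 30), (8, 10), (11, 11), (15, 28), (17, 22), (20, 31), (22, 19)])
READ c @v5: history=[(10, 8), (16, 16), (21, 10)] -> no version <= 5 -> NONE
v23: WRITE a=19  (a history now [(1, 11), (2, 16), (5, 16), (6, 30), (8, 10), (11, 11), (15, 28), (17, 22), (20, 31), (22, 19), (23, 19)])
v24: WRITE c=22  (c history now [(10, 8), (16, 16), (21, 10), (24, 22)])
READ d @v2: history=[(3, 21), (7, 22), (9, 5), (12, 9), (13, 31), (14, 17)] -> no version <= 2 -> NONE
READ b @v13: history=[(4, 7), (18, 29), (19, 20)] -> pick v4 -> 7
v25: WRITE b=26  (b history now [(4, 7), (18, 29), (19, 20), (25, 26)])
v26: WRITE c=17  (c history now [(10, 8), (16, 16), (21, 10), (24, 22), (26, 17)])
v27: WRITE c=8  (c history now [(10, 8), (16, 16), (21, 10), (24, 22), (26, 17), (27, 8)])
v28: WRITE b=29  (b history now [(4, 7), (18, 29), (19, 20), (25, 26), (28, 29)])
READ d @v5: history=[(3, 21), (7, 22), (9, 5), (12, 9), (13, 31), (14, 17)] -> pick v3 -> 21
v29: WRITE a=3  (a history now [(1, 11), (2, 16), (5, 16), (6, 30), (8, 10), (11, 11), (15, 28), (17, 22), (20, 31), (22, 19), (23, 19), (29, 3)])
v30: WRITE a=10  (a history now [(1, 11), (2, 16), (5, 16), (6, 30), (8, 10), (11, 11), (15, 28), (17, 22), (20, 31), (22, 19), (23, 19), (29, 3), (30, 10)])

Answer: 16
NONE
NONE
7
21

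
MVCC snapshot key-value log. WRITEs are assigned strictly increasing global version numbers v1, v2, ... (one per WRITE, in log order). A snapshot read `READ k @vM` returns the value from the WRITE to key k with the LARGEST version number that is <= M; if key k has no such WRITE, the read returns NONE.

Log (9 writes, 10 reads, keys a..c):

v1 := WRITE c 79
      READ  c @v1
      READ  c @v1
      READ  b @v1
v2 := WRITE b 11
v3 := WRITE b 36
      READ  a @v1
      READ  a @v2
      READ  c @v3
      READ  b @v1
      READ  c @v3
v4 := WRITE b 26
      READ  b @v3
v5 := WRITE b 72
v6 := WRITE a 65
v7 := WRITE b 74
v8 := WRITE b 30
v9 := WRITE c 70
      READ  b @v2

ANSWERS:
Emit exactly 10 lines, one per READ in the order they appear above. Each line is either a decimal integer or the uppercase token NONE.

v1: WRITE c=79  (c history now [(1, 79)])
READ c @v1: history=[(1, 79)] -> pick v1 -> 79
READ c @v1: history=[(1, 79)] -> pick v1 -> 79
READ b @v1: history=[] -> no version <= 1 -> NONE
v2: WRITE b=11  (b history now [(2, 11)])
v3: WRITE b=36  (b history now [(2, 11), (3, 36)])
READ a @v1: history=[] -> no version <= 1 -> NONE
READ a @v2: history=[] -> no version <= 2 -> NONE
READ c @v3: history=[(1, 79)] -> pick v1 -> 79
READ b @v1: history=[(2, 11), (3, 36)] -> no version <= 1 -> NONE
READ c @v3: history=[(1, 79)] -> pick v1 -> 79
v4: WRITE b=26  (b history now [(2, 11), (3, 36), (4, 26)])
READ b @v3: history=[(2, 11), (3, 36), (4, 26)] -> pick v3 -> 36
v5: WRITE b=72  (b history now [(2, 11), (3, 36), (4, 26), (5, 72)])
v6: WRITE a=65  (a history now [(6, 65)])
v7: WRITE b=74  (b history now [(2, 11), (3, 36), (4, 26), (5, 72), (7, 74)])
v8: WRITE b=30  (b history now [(2, 11), (3, 36), (4, 26), (5, 72), (7, 74), (8, 30)])
v9: WRITE c=70  (c history now [(1, 79), (9, 70)])
READ b @v2: history=[(2, 11), (3, 36), (4, 26), (5, 72), (7, 74), (8, 30)] -> pick v2 -> 11

Answer: 79
79
NONE
NONE
NONE
79
NONE
79
36
11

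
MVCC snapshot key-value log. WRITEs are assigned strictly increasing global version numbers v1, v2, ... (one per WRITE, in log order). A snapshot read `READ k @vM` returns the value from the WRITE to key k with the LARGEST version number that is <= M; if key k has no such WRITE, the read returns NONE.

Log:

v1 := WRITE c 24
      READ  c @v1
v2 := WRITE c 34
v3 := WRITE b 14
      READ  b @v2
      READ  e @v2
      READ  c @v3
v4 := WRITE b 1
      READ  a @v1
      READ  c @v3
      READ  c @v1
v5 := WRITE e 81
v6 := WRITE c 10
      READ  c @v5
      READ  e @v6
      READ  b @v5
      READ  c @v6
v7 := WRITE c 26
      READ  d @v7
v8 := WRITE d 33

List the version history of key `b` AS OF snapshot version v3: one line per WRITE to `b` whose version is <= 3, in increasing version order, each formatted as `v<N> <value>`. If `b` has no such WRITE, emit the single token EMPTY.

Scan writes for key=b with version <= 3:
  v1 WRITE c 24 -> skip
  v2 WRITE c 34 -> skip
  v3 WRITE b 14 -> keep
  v4 WRITE b 1 -> drop (> snap)
  v5 WRITE e 81 -> skip
  v6 WRITE c 10 -> skip
  v7 WRITE c 26 -> skip
  v8 WRITE d 33 -> skip
Collected: [(3, 14)]

Answer: v3 14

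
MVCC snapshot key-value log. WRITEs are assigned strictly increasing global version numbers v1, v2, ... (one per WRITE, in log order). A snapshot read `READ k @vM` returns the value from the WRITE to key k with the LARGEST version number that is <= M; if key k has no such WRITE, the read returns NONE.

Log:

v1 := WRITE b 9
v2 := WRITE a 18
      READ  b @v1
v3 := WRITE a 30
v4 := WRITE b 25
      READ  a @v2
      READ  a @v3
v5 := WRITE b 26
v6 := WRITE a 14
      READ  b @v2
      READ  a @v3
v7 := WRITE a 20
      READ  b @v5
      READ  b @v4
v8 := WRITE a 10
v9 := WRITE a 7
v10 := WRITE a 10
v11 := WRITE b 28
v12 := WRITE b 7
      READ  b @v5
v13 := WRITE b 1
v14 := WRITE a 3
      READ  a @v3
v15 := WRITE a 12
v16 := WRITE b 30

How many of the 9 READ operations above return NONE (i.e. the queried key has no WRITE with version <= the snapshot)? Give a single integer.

Answer: 0

Derivation:
v1: WRITE b=9  (b history now [(1, 9)])
v2: WRITE a=18  (a history now [(2, 18)])
READ b @v1: history=[(1, 9)] -> pick v1 -> 9
v3: WRITE a=30  (a history now [(2, 18), (3, 30)])
v4: WRITE b=25  (b history now [(1, 9), (4, 25)])
READ a @v2: history=[(2, 18), (3, 30)] -> pick v2 -> 18
READ a @v3: history=[(2, 18), (3, 30)] -> pick v3 -> 30
v5: WRITE b=26  (b history now [(1, 9), (4, 25), (5, 26)])
v6: WRITE a=14  (a history now [(2, 18), (3, 30), (6, 14)])
READ b @v2: history=[(1, 9), (4, 25), (5, 26)] -> pick v1 -> 9
READ a @v3: history=[(2, 18), (3, 30), (6, 14)] -> pick v3 -> 30
v7: WRITE a=20  (a history now [(2, 18), (3, 30), (6, 14), (7, 20)])
READ b @v5: history=[(1, 9), (4, 25), (5, 26)] -> pick v5 -> 26
READ b @v4: history=[(1, 9), (4, 25), (5, 26)] -> pick v4 -> 25
v8: WRITE a=10  (a history now [(2, 18), (3, 30), (6, 14), (7, 20), (8, 10)])
v9: WRITE a=7  (a history now [(2, 18), (3, 30), (6, 14), (7, 20), (8, 10), (9, 7)])
v10: WRITE a=10  (a history now [(2, 18), (3, 30), (6, 14), (7, 20), (8, 10), (9, 7), (10, 10)])
v11: WRITE b=28  (b history now [(1, 9), (4, 25), (5, 26), (11, 28)])
v12: WRITE b=7  (b history now [(1, 9), (4, 25), (5, 26), (11, 28), (12, 7)])
READ b @v5: history=[(1, 9), (4, 25), (5, 26), (11, 28), (12, 7)] -> pick v5 -> 26
v13: WRITE b=1  (b history now [(1, 9), (4, 25), (5, 26), (11, 28), (12, 7), (13, 1)])
v14: WRITE a=3  (a history now [(2, 18), (3, 30), (6, 14), (7, 20), (8, 10), (9, 7), (10, 10), (14, 3)])
READ a @v3: history=[(2, 18), (3, 30), (6, 14), (7, 20), (8, 10), (9, 7), (10, 10), (14, 3)] -> pick v3 -> 30
v15: WRITE a=12  (a history now [(2, 18), (3, 30), (6, 14), (7, 20), (8, 10), (9, 7), (10, 10), (14, 3), (15, 12)])
v16: WRITE b=30  (b history now [(1, 9), (4, 25), (5, 26), (11, 28), (12, 7), (13, 1), (16, 30)])
Read results in order: ['9', '18', '30', '9', '30', '26', '25', '26', '30']
NONE count = 0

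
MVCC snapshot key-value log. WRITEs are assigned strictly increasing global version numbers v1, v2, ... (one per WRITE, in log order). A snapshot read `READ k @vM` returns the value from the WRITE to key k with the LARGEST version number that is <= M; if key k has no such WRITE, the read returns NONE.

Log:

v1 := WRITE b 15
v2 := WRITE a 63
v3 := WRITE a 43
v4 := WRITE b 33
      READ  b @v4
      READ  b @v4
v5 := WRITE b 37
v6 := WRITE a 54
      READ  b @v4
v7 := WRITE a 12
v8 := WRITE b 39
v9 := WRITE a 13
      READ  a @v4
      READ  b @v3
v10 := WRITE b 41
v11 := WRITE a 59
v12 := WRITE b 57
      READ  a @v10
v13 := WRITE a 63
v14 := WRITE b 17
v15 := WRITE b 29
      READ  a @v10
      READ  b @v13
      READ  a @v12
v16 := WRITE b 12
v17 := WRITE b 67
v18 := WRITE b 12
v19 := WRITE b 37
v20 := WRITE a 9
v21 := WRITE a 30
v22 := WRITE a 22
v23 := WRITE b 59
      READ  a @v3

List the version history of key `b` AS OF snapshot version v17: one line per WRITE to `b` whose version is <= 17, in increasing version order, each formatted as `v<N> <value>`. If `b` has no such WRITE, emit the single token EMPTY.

Answer: v1 15
v4 33
v5 37
v8 39
v10 41
v12 57
v14 17
v15 29
v16 12
v17 67

Derivation:
Scan writes for key=b with version <= 17:
  v1 WRITE b 15 -> keep
  v2 WRITE a 63 -> skip
  v3 WRITE a 43 -> skip
  v4 WRITE b 33 -> keep
  v5 WRITE b 37 -> keep
  v6 WRITE a 54 -> skip
  v7 WRITE a 12 -> skip
  v8 WRITE b 39 -> keep
  v9 WRITE a 13 -> skip
  v10 WRITE b 41 -> keep
  v11 WRITE a 59 -> skip
  v12 WRITE b 57 -> keep
  v13 WRITE a 63 -> skip
  v14 WRITE b 17 -> keep
  v15 WRITE b 29 -> keep
  v16 WRITE b 12 -> keep
  v17 WRITE b 67 -> keep
  v18 WRITE b 12 -> drop (> snap)
  v19 WRITE b 37 -> drop (> snap)
  v20 WRITE a 9 -> skip
  v21 WRITE a 30 -> skip
  v22 WRITE a 22 -> skip
  v23 WRITE b 59 -> drop (> snap)
Collected: [(1, 15), (4, 33), (5, 37), (8, 39), (10, 41), (12, 57), (14, 17), (15, 29), (16, 12), (17, 67)]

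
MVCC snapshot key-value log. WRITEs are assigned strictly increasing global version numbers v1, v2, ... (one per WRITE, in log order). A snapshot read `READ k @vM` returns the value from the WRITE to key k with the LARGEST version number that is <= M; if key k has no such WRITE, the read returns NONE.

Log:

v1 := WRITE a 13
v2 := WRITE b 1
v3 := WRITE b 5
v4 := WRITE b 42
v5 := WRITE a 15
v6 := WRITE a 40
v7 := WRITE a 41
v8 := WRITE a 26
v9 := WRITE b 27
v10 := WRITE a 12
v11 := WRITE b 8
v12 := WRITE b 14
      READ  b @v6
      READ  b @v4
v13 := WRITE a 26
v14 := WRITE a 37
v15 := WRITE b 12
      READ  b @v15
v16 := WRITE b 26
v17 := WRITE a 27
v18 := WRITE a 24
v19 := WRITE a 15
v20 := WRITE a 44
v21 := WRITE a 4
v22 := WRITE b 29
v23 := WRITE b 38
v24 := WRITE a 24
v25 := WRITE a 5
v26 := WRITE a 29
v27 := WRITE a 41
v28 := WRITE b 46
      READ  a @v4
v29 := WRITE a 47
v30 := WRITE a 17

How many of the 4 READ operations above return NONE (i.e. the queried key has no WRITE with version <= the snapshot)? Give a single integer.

v1: WRITE a=13  (a history now [(1, 13)])
v2: WRITE b=1  (b history now [(2, 1)])
v3: WRITE b=5  (b history now [(2, 1), (3, 5)])
v4: WRITE b=42  (b history now [(2, 1), (3, 5), (4, 42)])
v5: WRITE a=15  (a history now [(1, 13), (5, 15)])
v6: WRITE a=40  (a history now [(1, 13), (5, 15), (6, 40)])
v7: WRITE a=41  (a history now [(1, 13), (5, 15), (6, 40), (7, 41)])
v8: WRITE a=26  (a history now [(1, 13), (5, 15), (6, 40), (7, 41), (8, 26)])
v9: WRITE b=27  (b history now [(2, 1), (3, 5), (4, 42), (9, 27)])
v10: WRITE a=12  (a history now [(1, 13), (5, 15), (6, 40), (7, 41), (8, 26), (10, 12)])
v11: WRITE b=8  (b history now [(2, 1), (3, 5), (4, 42), (9, 27), (11, 8)])
v12: WRITE b=14  (b history now [(2, 1), (3, 5), (4, 42), (9, 27), (11, 8), (12, 14)])
READ b @v6: history=[(2, 1), (3, 5), (4, 42), (9, 27), (11, 8), (12, 14)] -> pick v4 -> 42
READ b @v4: history=[(2, 1), (3, 5), (4, 42), (9, 27), (11, 8), (12, 14)] -> pick v4 -> 42
v13: WRITE a=26  (a history now [(1, 13), (5, 15), (6, 40), (7, 41), (8, 26), (10, 12), (13, 26)])
v14: WRITE a=37  (a history now [(1, 13), (5, 15), (6, 40), (7, 41), (8, 26), (10, 12), (13, 26), (14, 37)])
v15: WRITE b=12  (b history now [(2, 1), (3, 5), (4, 42), (9, 27), (11, 8), (12, 14), (15, 12)])
READ b @v15: history=[(2, 1), (3, 5), (4, 42), (9, 27), (11, 8), (12, 14), (15, 12)] -> pick v15 -> 12
v16: WRITE b=26  (b history now [(2, 1), (3, 5), (4, 42), (9, 27), (11, 8), (12, 14), (15, 12), (16, 26)])
v17: WRITE a=27  (a history now [(1, 13), (5, 15), (6, 40), (7, 41), (8, 26), (10, 12), (13, 26), (14, 37), (17, 27)])
v18: WRITE a=24  (a history now [(1, 13), (5, 15), (6, 40), (7, 41), (8, 26), (10, 12), (13, 26), (14, 37), (17, 27), (18, 24)])
v19: WRITE a=15  (a history now [(1, 13), (5, 15), (6, 40), (7, 41), (8, 26), (10, 12), (13, 26), (14, 37), (17, 27), (18, 24), (19, 15)])
v20: WRITE a=44  (a history now [(1, 13), (5, 15), (6, 40), (7, 41), (8, 26), (10, 12), (13, 26), (14, 37), (17, 27), (18, 24), (19, 15), (20, 44)])
v21: WRITE a=4  (a history now [(1, 13), (5, 15), (6, 40), (7, 41), (8, 26), (10, 12), (13, 26), (14, 37), (17, 27), (18, 24), (19, 15), (20, 44), (21, 4)])
v22: WRITE b=29  (b history now [(2, 1), (3, 5), (4, 42), (9, 27), (11, 8), (12, 14), (15, 12), (16, 26), (22, 29)])
v23: WRITE b=38  (b history now [(2, 1), (3, 5), (4, 42), (9, 27), (11, 8), (12, 14), (15, 12), (16, 26), (22, 29), (23, 38)])
v24: WRITE a=24  (a history now [(1, 13), (5, 15), (6, 40), (7, 41), (8, 26), (10, 12), (13, 26), (14, 37), (17, 27), (18, 24), (19, 15), (20, 44), (21, 4), (24, 24)])
v25: WRITE a=5  (a history now [(1, 13), (5, 15), (6, 40), (7, 41), (8, 26), (10, 12), (13, 26), (14, 37), (17, 27), (18, 24), (19, 15), (20, 44), (21, 4), (24, 24), (25, 5)])
v26: WRITE a=29  (a history now [(1, 13), (5, 15), (6, 40), (7, 41), (8, 26), (10, 12), (13, 26), (14, 37), (17, 27), (18, 24), (19, 15), (20, 44), (21, 4), (24, 24), (25, 5), (26, 29)])
v27: WRITE a=41  (a history now [(1, 13), (5, 15), (6, 40), (7, 41), (8, 26), (10, 12), (13, 26), (14, 37), (17, 27), (18, 24), (19, 15), (20, 44), (21, 4), (24, 24), (25, 5), (26, 29), (27, 41)])
v28: WRITE b=46  (b history now [(2, 1), (3, 5), (4, 42), (9, 27), (11, 8), (12, 14), (15, 12), (16, 26), (22, 29), (23, 38), (28, 46)])
READ a @v4: history=[(1, 13), (5, 15), (6, 40), (7, 41), (8, 26), (10, 12), (13, 26), (14, 37), (17, 27), (18, 24), (19, 15), (20, 44), (21, 4), (24, 24), (25, 5), (26, 29), (27, 41)] -> pick v1 -> 13
v29: WRITE a=47  (a history now [(1, 13), (5, 15), (6, 40), (7, 41), (8, 26), (10, 12), (13, 26), (14, 37), (17, 27), (18, 24), (19, 15), (20, 44), (21, 4), (24, 24), (25, 5), (26, 29), (27, 41), (29, 47)])
v30: WRITE a=17  (a history now [(1, 13), (5, 15), (6, 40), (7, 41), (8, 26), (10, 12), (13, 26), (14, 37), (17, 27), (18, 24), (19, 15), (20, 44), (21, 4), (24, 24), (25, 5), (26, 29), (27, 41), (29, 47), (30, 17)])
Read results in order: ['42', '42', '12', '13']
NONE count = 0

Answer: 0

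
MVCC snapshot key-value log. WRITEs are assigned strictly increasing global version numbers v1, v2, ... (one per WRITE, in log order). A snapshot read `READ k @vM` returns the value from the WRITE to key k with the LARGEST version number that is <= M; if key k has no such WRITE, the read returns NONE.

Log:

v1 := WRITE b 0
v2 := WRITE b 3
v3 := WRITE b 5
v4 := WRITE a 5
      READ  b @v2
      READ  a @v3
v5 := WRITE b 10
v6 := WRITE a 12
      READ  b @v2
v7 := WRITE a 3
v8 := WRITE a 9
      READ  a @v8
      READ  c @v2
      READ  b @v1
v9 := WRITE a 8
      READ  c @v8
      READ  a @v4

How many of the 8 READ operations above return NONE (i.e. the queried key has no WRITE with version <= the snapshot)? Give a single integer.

v1: WRITE b=0  (b history now [(1, 0)])
v2: WRITE b=3  (b history now [(1, 0), (2, 3)])
v3: WRITE b=5  (b history now [(1, 0), (2, 3), (3, 5)])
v4: WRITE a=5  (a history now [(4, 5)])
READ b @v2: history=[(1, 0), (2, 3), (3, 5)] -> pick v2 -> 3
READ a @v3: history=[(4, 5)] -> no version <= 3 -> NONE
v5: WRITE b=10  (b history now [(1, 0), (2, 3), (3, 5), (5, 10)])
v6: WRITE a=12  (a history now [(4, 5), (6, 12)])
READ b @v2: history=[(1, 0), (2, 3), (3, 5), (5, 10)] -> pick v2 -> 3
v7: WRITE a=3  (a history now [(4, 5), (6, 12), (7, 3)])
v8: WRITE a=9  (a history now [(4, 5), (6, 12), (7, 3), (8, 9)])
READ a @v8: history=[(4, 5), (6, 12), (7, 3), (8, 9)] -> pick v8 -> 9
READ c @v2: history=[] -> no version <= 2 -> NONE
READ b @v1: history=[(1, 0), (2, 3), (3, 5), (5, 10)] -> pick v1 -> 0
v9: WRITE a=8  (a history now [(4, 5), (6, 12), (7, 3), (8, 9), (9, 8)])
READ c @v8: history=[] -> no version <= 8 -> NONE
READ a @v4: history=[(4, 5), (6, 12), (7, 3), (8, 9), (9, 8)] -> pick v4 -> 5
Read results in order: ['3', 'NONE', '3', '9', 'NONE', '0', 'NONE', '5']
NONE count = 3

Answer: 3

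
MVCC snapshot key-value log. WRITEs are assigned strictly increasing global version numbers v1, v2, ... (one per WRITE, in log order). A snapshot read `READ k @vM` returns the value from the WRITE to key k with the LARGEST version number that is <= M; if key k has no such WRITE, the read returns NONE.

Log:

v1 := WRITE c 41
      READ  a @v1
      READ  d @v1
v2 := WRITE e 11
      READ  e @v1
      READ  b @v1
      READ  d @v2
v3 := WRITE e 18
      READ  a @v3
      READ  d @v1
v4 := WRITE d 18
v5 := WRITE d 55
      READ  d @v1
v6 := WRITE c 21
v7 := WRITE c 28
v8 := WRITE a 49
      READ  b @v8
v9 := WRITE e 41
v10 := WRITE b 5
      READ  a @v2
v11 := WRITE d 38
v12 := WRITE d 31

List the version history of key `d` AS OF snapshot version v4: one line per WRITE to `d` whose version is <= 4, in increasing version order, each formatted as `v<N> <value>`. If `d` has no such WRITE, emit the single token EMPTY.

Scan writes for key=d with version <= 4:
  v1 WRITE c 41 -> skip
  v2 WRITE e 11 -> skip
  v3 WRITE e 18 -> skip
  v4 WRITE d 18 -> keep
  v5 WRITE d 55 -> drop (> snap)
  v6 WRITE c 21 -> skip
  v7 WRITE c 28 -> skip
  v8 WRITE a 49 -> skip
  v9 WRITE e 41 -> skip
  v10 WRITE b 5 -> skip
  v11 WRITE d 38 -> drop (> snap)
  v12 WRITE d 31 -> drop (> snap)
Collected: [(4, 18)]

Answer: v4 18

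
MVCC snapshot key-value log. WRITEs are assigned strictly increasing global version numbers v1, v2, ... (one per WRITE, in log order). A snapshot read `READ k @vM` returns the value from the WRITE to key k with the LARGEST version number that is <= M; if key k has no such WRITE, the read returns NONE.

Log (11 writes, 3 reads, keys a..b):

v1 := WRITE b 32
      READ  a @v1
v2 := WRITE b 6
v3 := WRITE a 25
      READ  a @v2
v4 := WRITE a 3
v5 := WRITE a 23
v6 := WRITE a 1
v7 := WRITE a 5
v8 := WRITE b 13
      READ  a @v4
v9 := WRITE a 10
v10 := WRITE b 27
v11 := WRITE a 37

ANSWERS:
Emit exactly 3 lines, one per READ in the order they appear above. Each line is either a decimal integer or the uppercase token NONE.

v1: WRITE b=32  (b history now [(1, 32)])
READ a @v1: history=[] -> no version <= 1 -> NONE
v2: WRITE b=6  (b history now [(1, 32), (2, 6)])
v3: WRITE a=25  (a history now [(3, 25)])
READ a @v2: history=[(3, 25)] -> no version <= 2 -> NONE
v4: WRITE a=3  (a history now [(3, 25), (4, 3)])
v5: WRITE a=23  (a history now [(3, 25), (4, 3), (5, 23)])
v6: WRITE a=1  (a history now [(3, 25), (4, 3), (5, 23), (6, 1)])
v7: WRITE a=5  (a history now [(3, 25), (4, 3), (5, 23), (6, 1), (7, 5)])
v8: WRITE b=13  (b history now [(1, 32), (2, 6), (8, 13)])
READ a @v4: history=[(3, 25), (4, 3), (5, 23), (6, 1), (7, 5)] -> pick v4 -> 3
v9: WRITE a=10  (a history now [(3, 25), (4, 3), (5, 23), (6, 1), (7, 5), (9, 10)])
v10: WRITE b=27  (b history now [(1, 32), (2, 6), (8, 13), (10, 27)])
v11: WRITE a=37  (a history now [(3, 25), (4, 3), (5, 23), (6, 1), (7, 5), (9, 10), (11, 37)])

Answer: NONE
NONE
3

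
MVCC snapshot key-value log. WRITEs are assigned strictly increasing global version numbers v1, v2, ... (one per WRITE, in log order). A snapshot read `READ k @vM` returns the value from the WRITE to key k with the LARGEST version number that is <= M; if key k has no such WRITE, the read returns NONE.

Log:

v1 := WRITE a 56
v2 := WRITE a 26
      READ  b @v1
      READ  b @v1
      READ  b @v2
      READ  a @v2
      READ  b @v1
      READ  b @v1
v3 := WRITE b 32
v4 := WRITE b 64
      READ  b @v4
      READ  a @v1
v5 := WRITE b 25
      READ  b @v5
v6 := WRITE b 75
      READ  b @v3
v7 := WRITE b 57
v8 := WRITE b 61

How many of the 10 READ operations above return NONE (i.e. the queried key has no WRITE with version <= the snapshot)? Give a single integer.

v1: WRITE a=56  (a history now [(1, 56)])
v2: WRITE a=26  (a history now [(1, 56), (2, 26)])
READ b @v1: history=[] -> no version <= 1 -> NONE
READ b @v1: history=[] -> no version <= 1 -> NONE
READ b @v2: history=[] -> no version <= 2 -> NONE
READ a @v2: history=[(1, 56), (2, 26)] -> pick v2 -> 26
READ b @v1: history=[] -> no version <= 1 -> NONE
READ b @v1: history=[] -> no version <= 1 -> NONE
v3: WRITE b=32  (b history now [(3, 32)])
v4: WRITE b=64  (b history now [(3, 32), (4, 64)])
READ b @v4: history=[(3, 32), (4, 64)] -> pick v4 -> 64
READ a @v1: history=[(1, 56), (2, 26)] -> pick v1 -> 56
v5: WRITE b=25  (b history now [(3, 32), (4, 64), (5, 25)])
READ b @v5: history=[(3, 32), (4, 64), (5, 25)] -> pick v5 -> 25
v6: WRITE b=75  (b history now [(3, 32), (4, 64), (5, 25), (6, 75)])
READ b @v3: history=[(3, 32), (4, 64), (5, 25), (6, 75)] -> pick v3 -> 32
v7: WRITE b=57  (b history now [(3, 32), (4, 64), (5, 25), (6, 75), (7, 57)])
v8: WRITE b=61  (b history now [(3, 32), (4, 64), (5, 25), (6, 75), (7, 57), (8, 61)])
Read results in order: ['NONE', 'NONE', 'NONE', '26', 'NONE', 'NONE', '64', '56', '25', '32']
NONE count = 5

Answer: 5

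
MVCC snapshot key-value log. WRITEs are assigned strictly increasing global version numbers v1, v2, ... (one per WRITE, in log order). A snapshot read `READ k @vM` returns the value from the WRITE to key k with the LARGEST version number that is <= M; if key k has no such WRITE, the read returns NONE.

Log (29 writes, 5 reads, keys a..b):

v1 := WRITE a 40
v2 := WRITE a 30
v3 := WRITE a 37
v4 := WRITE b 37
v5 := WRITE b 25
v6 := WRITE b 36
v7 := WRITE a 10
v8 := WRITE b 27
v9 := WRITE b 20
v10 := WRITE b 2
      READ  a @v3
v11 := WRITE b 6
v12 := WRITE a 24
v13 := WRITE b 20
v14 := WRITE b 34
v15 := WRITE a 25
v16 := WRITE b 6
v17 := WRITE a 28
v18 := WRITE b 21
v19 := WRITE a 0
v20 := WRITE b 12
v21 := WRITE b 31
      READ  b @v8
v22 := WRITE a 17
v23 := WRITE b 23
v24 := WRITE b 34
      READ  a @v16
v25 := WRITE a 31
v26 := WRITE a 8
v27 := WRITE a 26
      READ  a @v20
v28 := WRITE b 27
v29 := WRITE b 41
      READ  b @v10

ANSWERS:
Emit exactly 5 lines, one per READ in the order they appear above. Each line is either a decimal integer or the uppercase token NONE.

v1: WRITE a=40  (a history now [(1, 40)])
v2: WRITE a=30  (a history now [(1, 40), (2, 30)])
v3: WRITE a=37  (a history now [(1, 40), (2, 30), (3, 37)])
v4: WRITE b=37  (b history now [(4, 37)])
v5: WRITE b=25  (b history now [(4, 37), (5, 25)])
v6: WRITE b=36  (b history now [(4, 37), (5, 25), (6, 36)])
v7: WRITE a=10  (a history now [(1, 40), (2, 30), (3, 37), (7, 10)])
v8: WRITE b=27  (b history now [(4, 37), (5, 25), (6, 36), (8, 27)])
v9: WRITE b=20  (b history now [(4, 37), (5, 25), (6, 36), (8, 27), (9, 20)])
v10: WRITE b=2  (b history now [(4, 37), (5, 25), (6, 36), (8, 27), (9, 20), (10, 2)])
READ a @v3: history=[(1, 40), (2, 30), (3, 37), (7, 10)] -> pick v3 -> 37
v11: WRITE b=6  (b history now [(4, 37), (5, 25), (6, 36), (8, 27), (9, 20), (10, 2), (11, 6)])
v12: WRITE a=24  (a history now [(1, 40), (2, 30), (3, 37), (7, 10), (12, 24)])
v13: WRITE b=20  (b history now [(4, 37), (5, 25), (6, 36), (8, 27), (9, 20), (10, 2), (11, 6), (13, 20)])
v14: WRITE b=34  (b history now [(4, 37), (5, 25), (6, 36), (8, 27), (9, 20), (10, 2), (11, 6), (13, 20), (14, 34)])
v15: WRITE a=25  (a history now [(1, 40), (2, 30), (3, 37), (7, 10), (12, 24), (15, 25)])
v16: WRITE b=6  (b history now [(4, 37), (5, 25), (6, 36), (8, 27), (9, 20), (10, 2), (11, 6), (13, 20), (14, 34), (16, 6)])
v17: WRITE a=28  (a history now [(1, 40), (2, 30), (3, 37), (7, 10), (12, 24), (15, 25), (17, 28)])
v18: WRITE b=21  (b history now [(4, 37), (5, 25), (6, 36), (8, 27), (9, 20), (10, 2), (11, 6), (13, 20), (14, 34), (16, 6), (18, 21)])
v19: WRITE a=0  (a history now [(1, 40), (2, 30), (3, 37), (7, 10), (12, 24), (15, 25), (17, 28), (19, 0)])
v20: WRITE b=12  (b history now [(4, 37), (5, 25), (6, 36), (8, 27), (9, 20), (10, 2), (11, 6), (13, 20), (14, 34), (16, 6), (18, 21), (20, 12)])
v21: WRITE b=31  (b history now [(4, 37), (5, 25), (6, 36), (8, 27), (9, 20), (10, 2), (11, 6), (13, 20), (14, 34), (16, 6), (18, 21), (20, 12), (21, 31)])
READ b @v8: history=[(4, 37), (5, 25), (6, 36), (8, 27), (9, 20), (10, 2), (11, 6), (13, 20), (14, 34), (16, 6), (18, 21), (20, 12), (21, 31)] -> pick v8 -> 27
v22: WRITE a=17  (a history now [(1, 40), (2, 30), (3, 37), (7, 10), (12, 24), (15, 25), (17, 28), (19, 0), (22, 17)])
v23: WRITE b=23  (b history now [(4, 37), (5, 25), (6, 36), (8, 27), (9, 20), (10, 2), (11, 6), (13, 20), (14, 34), (16, 6), (18, 21), (20, 12), (21, 31), (23, 23)])
v24: WRITE b=34  (b history now [(4, 37), (5, 25), (6, 36), (8, 27), (9, 20), (10, 2), (11, 6), (13, 20), (14, 34), (16, 6), (18, 21), (20, 12), (21, 31), (23, 23), (24, 34)])
READ a @v16: history=[(1, 40), (2, 30), (3, 37), (7, 10), (12, 24), (15, 25), (17, 28), (19, 0), (22, 17)] -> pick v15 -> 25
v25: WRITE a=31  (a history now [(1, 40), (2, 30), (3, 37), (7, 10), (12, 24), (15, 25), (17, 28), (19, 0), (22, 17), (25, 31)])
v26: WRITE a=8  (a history now [(1, 40), (2, 30), (3, 37), (7, 10), (12, 24), (15, 25), (17, 28), (19, 0), (22, 17), (25, 31), (26, 8)])
v27: WRITE a=26  (a history now [(1, 40), (2, 30), (3, 37), (7, 10), (12, 24), (15, 25), (17, 28), (19, 0), (22, 17), (25, 31), (26, 8), (27, 26)])
READ a @v20: history=[(1, 40), (2, 30), (3, 37), (7, 10), (12, 24), (15, 25), (17, 28), (19, 0), (22, 17), (25, 31), (26, 8), (27, 26)] -> pick v19 -> 0
v28: WRITE b=27  (b history now [(4, 37), (5, 25), (6, 36), (8, 27), (9, 20), (10, 2), (11, 6), (13, 20), (14, 34), (16, 6), (18, 21), (20, 12), (21, 31), (23, 23), (24, 34), (28, 27)])
v29: WRITE b=41  (b history now [(4, 37), (5, 25), (6, 36), (8, 27), (9, 20), (10, 2), (11, 6), (13, 20), (14, 34), (16, 6), (18, 21), (20, 12), (21, 31), (23, 23), (24, 34), (28, 27), (29, 41)])
READ b @v10: history=[(4, 37), (5, 25), (6, 36), (8, 27), (9, 20), (10, 2), (11, 6), (13, 20), (14, 34), (16, 6), (18, 21), (20, 12), (21, 31), (23, 23), (24, 34), (28, 27), (29, 41)] -> pick v10 -> 2

Answer: 37
27
25
0
2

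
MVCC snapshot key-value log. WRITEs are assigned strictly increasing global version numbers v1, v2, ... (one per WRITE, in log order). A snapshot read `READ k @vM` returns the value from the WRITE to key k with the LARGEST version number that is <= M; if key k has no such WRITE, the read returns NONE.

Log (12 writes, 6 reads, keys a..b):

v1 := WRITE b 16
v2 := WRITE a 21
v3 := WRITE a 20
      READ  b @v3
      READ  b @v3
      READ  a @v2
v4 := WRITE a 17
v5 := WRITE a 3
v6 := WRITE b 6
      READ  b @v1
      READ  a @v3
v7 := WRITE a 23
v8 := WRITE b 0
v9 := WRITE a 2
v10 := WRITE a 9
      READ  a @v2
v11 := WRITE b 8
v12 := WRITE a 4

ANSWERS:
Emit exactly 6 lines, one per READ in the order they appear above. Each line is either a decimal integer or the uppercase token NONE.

v1: WRITE b=16  (b history now [(1, 16)])
v2: WRITE a=21  (a history now [(2, 21)])
v3: WRITE a=20  (a history now [(2, 21), (3, 20)])
READ b @v3: history=[(1, 16)] -> pick v1 -> 16
READ b @v3: history=[(1, 16)] -> pick v1 -> 16
READ a @v2: history=[(2, 21), (3, 20)] -> pick v2 -> 21
v4: WRITE a=17  (a history now [(2, 21), (3, 20), (4, 17)])
v5: WRITE a=3  (a history now [(2, 21), (3, 20), (4, 17), (5, 3)])
v6: WRITE b=6  (b history now [(1, 16), (6, 6)])
READ b @v1: history=[(1, 16), (6, 6)] -> pick v1 -> 16
READ a @v3: history=[(2, 21), (3, 20), (4, 17), (5, 3)] -> pick v3 -> 20
v7: WRITE a=23  (a history now [(2, 21), (3, 20), (4, 17), (5, 3), (7, 23)])
v8: WRITE b=0  (b history now [(1, 16), (6, 6), (8, 0)])
v9: WRITE a=2  (a history now [(2, 21), (3, 20), (4, 17), (5, 3), (7, 23), (9, 2)])
v10: WRITE a=9  (a history now [(2, 21), (3, 20), (4, 17), (5, 3), (7, 23), (9, 2), (10, 9)])
READ a @v2: history=[(2, 21), (3, 20), (4, 17), (5, 3), (7, 23), (9, 2), (10, 9)] -> pick v2 -> 21
v11: WRITE b=8  (b history now [(1, 16), (6, 6), (8, 0), (11, 8)])
v12: WRITE a=4  (a history now [(2, 21), (3, 20), (4, 17), (5, 3), (7, 23), (9, 2), (10, 9), (12, 4)])

Answer: 16
16
21
16
20
21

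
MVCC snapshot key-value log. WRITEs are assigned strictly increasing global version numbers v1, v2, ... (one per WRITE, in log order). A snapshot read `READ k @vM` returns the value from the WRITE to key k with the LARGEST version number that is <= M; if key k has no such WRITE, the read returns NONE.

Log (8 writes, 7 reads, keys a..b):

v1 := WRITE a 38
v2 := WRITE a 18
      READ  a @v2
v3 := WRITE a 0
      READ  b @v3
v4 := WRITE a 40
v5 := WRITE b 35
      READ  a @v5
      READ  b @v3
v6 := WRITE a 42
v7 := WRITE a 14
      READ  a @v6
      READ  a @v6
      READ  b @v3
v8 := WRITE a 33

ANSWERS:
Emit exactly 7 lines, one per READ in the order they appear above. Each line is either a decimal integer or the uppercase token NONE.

v1: WRITE a=38  (a history now [(1, 38)])
v2: WRITE a=18  (a history now [(1, 38), (2, 18)])
READ a @v2: history=[(1, 38), (2, 18)] -> pick v2 -> 18
v3: WRITE a=0  (a history now [(1, 38), (2, 18), (3, 0)])
READ b @v3: history=[] -> no version <= 3 -> NONE
v4: WRITE a=40  (a history now [(1, 38), (2, 18), (3, 0), (4, 40)])
v5: WRITE b=35  (b history now [(5, 35)])
READ a @v5: history=[(1, 38), (2, 18), (3, 0), (4, 40)] -> pick v4 -> 40
READ b @v3: history=[(5, 35)] -> no version <= 3 -> NONE
v6: WRITE a=42  (a history now [(1, 38), (2, 18), (3, 0), (4, 40), (6, 42)])
v7: WRITE a=14  (a history now [(1, 38), (2, 18), (3, 0), (4, 40), (6, 42), (7, 14)])
READ a @v6: history=[(1, 38), (2, 18), (3, 0), (4, 40), (6, 42), (7, 14)] -> pick v6 -> 42
READ a @v6: history=[(1, 38), (2, 18), (3, 0), (4, 40), (6, 42), (7, 14)] -> pick v6 -> 42
READ b @v3: history=[(5, 35)] -> no version <= 3 -> NONE
v8: WRITE a=33  (a history now [(1, 38), (2, 18), (3, 0), (4, 40), (6, 42), (7, 14), (8, 33)])

Answer: 18
NONE
40
NONE
42
42
NONE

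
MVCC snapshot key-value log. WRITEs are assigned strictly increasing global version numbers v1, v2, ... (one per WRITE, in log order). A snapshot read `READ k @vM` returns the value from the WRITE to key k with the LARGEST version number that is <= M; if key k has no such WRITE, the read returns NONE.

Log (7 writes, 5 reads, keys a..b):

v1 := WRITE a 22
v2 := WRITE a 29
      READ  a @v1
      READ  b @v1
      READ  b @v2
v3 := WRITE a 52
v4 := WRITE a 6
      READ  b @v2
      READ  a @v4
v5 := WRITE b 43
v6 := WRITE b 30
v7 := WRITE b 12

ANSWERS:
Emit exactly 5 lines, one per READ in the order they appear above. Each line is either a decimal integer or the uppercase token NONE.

Answer: 22
NONE
NONE
NONE
6

Derivation:
v1: WRITE a=22  (a history now [(1, 22)])
v2: WRITE a=29  (a history now [(1, 22), (2, 29)])
READ a @v1: history=[(1, 22), (2, 29)] -> pick v1 -> 22
READ b @v1: history=[] -> no version <= 1 -> NONE
READ b @v2: history=[] -> no version <= 2 -> NONE
v3: WRITE a=52  (a history now [(1, 22), (2, 29), (3, 52)])
v4: WRITE a=6  (a history now [(1, 22), (2, 29), (3, 52), (4, 6)])
READ b @v2: history=[] -> no version <= 2 -> NONE
READ a @v4: history=[(1, 22), (2, 29), (3, 52), (4, 6)] -> pick v4 -> 6
v5: WRITE b=43  (b history now [(5, 43)])
v6: WRITE b=30  (b history now [(5, 43), (6, 30)])
v7: WRITE b=12  (b history now [(5, 43), (6, 30), (7, 12)])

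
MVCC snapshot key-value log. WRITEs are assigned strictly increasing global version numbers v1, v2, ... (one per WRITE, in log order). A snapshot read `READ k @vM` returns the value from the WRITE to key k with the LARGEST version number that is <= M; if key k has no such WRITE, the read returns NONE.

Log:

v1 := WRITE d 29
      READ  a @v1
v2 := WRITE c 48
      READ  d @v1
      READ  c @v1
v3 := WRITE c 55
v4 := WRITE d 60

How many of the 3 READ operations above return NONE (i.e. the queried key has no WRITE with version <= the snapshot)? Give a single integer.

v1: WRITE d=29  (d history now [(1, 29)])
READ a @v1: history=[] -> no version <= 1 -> NONE
v2: WRITE c=48  (c history now [(2, 48)])
READ d @v1: history=[(1, 29)] -> pick v1 -> 29
READ c @v1: history=[(2, 48)] -> no version <= 1 -> NONE
v3: WRITE c=55  (c history now [(2, 48), (3, 55)])
v4: WRITE d=60  (d history now [(1, 29), (4, 60)])
Read results in order: ['NONE', '29', 'NONE']
NONE count = 2

Answer: 2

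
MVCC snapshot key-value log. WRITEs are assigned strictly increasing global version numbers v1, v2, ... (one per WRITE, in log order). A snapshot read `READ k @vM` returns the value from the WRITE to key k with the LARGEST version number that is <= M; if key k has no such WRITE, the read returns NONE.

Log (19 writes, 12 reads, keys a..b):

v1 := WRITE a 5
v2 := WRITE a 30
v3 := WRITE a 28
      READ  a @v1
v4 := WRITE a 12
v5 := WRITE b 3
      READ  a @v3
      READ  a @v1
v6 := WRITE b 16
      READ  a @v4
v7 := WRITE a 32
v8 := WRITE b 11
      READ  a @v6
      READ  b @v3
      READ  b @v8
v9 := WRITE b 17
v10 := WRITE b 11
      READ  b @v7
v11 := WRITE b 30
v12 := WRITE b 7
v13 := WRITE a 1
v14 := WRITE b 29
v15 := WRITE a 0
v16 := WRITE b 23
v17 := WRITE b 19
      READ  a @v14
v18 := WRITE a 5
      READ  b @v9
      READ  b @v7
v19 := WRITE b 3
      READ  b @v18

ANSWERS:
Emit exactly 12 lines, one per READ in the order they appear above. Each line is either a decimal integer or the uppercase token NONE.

Answer: 5
28
5
12
12
NONE
11
16
1
17
16
19

Derivation:
v1: WRITE a=5  (a history now [(1, 5)])
v2: WRITE a=30  (a history now [(1, 5), (2, 30)])
v3: WRITE a=28  (a history now [(1, 5), (2, 30), (3, 28)])
READ a @v1: history=[(1, 5), (2, 30), (3, 28)] -> pick v1 -> 5
v4: WRITE a=12  (a history now [(1, 5), (2, 30), (3, 28), (4, 12)])
v5: WRITE b=3  (b history now [(5, 3)])
READ a @v3: history=[(1, 5), (2, 30), (3, 28), (4, 12)] -> pick v3 -> 28
READ a @v1: history=[(1, 5), (2, 30), (3, 28), (4, 12)] -> pick v1 -> 5
v6: WRITE b=16  (b history now [(5, 3), (6, 16)])
READ a @v4: history=[(1, 5), (2, 30), (3, 28), (4, 12)] -> pick v4 -> 12
v7: WRITE a=32  (a history now [(1, 5), (2, 30), (3, 28), (4, 12), (7, 32)])
v8: WRITE b=11  (b history now [(5, 3), (6, 16), (8, 11)])
READ a @v6: history=[(1, 5), (2, 30), (3, 28), (4, 12), (7, 32)] -> pick v4 -> 12
READ b @v3: history=[(5, 3), (6, 16), (8, 11)] -> no version <= 3 -> NONE
READ b @v8: history=[(5, 3), (6, 16), (8, 11)] -> pick v8 -> 11
v9: WRITE b=17  (b history now [(5, 3), (6, 16), (8, 11), (9, 17)])
v10: WRITE b=11  (b history now [(5, 3), (6, 16), (8, 11), (9, 17), (10, 11)])
READ b @v7: history=[(5, 3), (6, 16), (8, 11), (9, 17), (10, 11)] -> pick v6 -> 16
v11: WRITE b=30  (b history now [(5, 3), (6, 16), (8, 11), (9, 17), (10, 11), (11, 30)])
v12: WRITE b=7  (b history now [(5, 3), (6, 16), (8, 11), (9, 17), (10, 11), (11, 30), (12, 7)])
v13: WRITE a=1  (a history now [(1, 5), (2, 30), (3, 28), (4, 12), (7, 32), (13, 1)])
v14: WRITE b=29  (b history now [(5, 3), (6, 16), (8, 11), (9, 17), (10, 11), (11, 30), (12, 7), (14, 29)])
v15: WRITE a=0  (a history now [(1, 5), (2, 30), (3, 28), (4, 12), (7, 32), (13, 1), (15, 0)])
v16: WRITE b=23  (b history now [(5, 3), (6, 16), (8, 11), (9, 17), (10, 11), (11, 30), (12, 7), (14, 29), (16, 23)])
v17: WRITE b=19  (b history now [(5, 3), (6, 16), (8, 11), (9, 17), (10, 11), (11, 30), (12, 7), (14, 29), (16, 23), (17, 19)])
READ a @v14: history=[(1, 5), (2, 30), (3, 28), (4, 12), (7, 32), (13, 1), (15, 0)] -> pick v13 -> 1
v18: WRITE a=5  (a history now [(1, 5), (2, 30), (3, 28), (4, 12), (7, 32), (13, 1), (15, 0), (18, 5)])
READ b @v9: history=[(5, 3), (6, 16), (8, 11), (9, 17), (10, 11), (11, 30), (12, 7), (14, 29), (16, 23), (17, 19)] -> pick v9 -> 17
READ b @v7: history=[(5, 3), (6, 16), (8, 11), (9, 17), (10, 11), (11, 30), (12, 7), (14, 29), (16, 23), (17, 19)] -> pick v6 -> 16
v19: WRITE b=3  (b history now [(5, 3), (6, 16), (8, 11), (9, 17), (10, 11), (11, 30), (12, 7), (14, 29), (16, 23), (17, 19), (19, 3)])
READ b @v18: history=[(5, 3), (6, 16), (8, 11), (9, 17), (10, 11), (11, 30), (12, 7), (14, 29), (16, 23), (17, 19), (19, 3)] -> pick v17 -> 19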